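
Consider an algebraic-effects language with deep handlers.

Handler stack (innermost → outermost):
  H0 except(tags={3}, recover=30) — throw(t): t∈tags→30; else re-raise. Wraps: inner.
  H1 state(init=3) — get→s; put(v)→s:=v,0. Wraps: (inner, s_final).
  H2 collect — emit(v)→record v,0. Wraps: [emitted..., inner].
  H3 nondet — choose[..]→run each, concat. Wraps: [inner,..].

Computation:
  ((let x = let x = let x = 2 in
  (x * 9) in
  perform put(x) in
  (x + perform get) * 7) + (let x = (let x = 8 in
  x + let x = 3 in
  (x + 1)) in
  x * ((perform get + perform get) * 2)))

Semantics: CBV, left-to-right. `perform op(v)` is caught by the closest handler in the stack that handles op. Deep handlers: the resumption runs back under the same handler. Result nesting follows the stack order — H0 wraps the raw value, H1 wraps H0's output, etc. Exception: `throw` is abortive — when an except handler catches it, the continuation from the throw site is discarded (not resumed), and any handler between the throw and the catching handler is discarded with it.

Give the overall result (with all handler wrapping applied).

Answer: [[(990, 18)]]

Working:
put(18) @ H1 ⇒ s:=18
get @ H1 ⇒ 18
get @ H1 ⇒ 18
get @ H1 ⇒ 18
H0 returns 990
H1 returns (990, 18)
H2 returns [(990, 18)]
H3 returns [[(990, 18)]]
= [[(990, 18)]]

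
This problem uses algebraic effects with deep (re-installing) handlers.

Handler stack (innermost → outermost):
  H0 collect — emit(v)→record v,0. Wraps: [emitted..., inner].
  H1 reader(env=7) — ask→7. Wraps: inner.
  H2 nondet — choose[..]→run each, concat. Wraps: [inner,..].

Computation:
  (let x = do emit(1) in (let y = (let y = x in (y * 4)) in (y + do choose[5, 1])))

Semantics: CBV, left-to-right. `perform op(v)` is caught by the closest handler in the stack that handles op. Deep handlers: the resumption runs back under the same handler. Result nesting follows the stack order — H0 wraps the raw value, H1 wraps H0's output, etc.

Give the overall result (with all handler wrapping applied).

Working:
emit(1) @ H0 ⇒ out+=1
choose[5, 1] @ H2
  branch[0] choose=5:
    H0 returns [1, 5]
    H1 returns [1, 5]
    H2 returns [[1, 5]]
  branch[1] choose=1:
    H0 returns [1, 1]
    H1 returns [1, 1]
    H2 returns [[1, 1]]
= [[1, 5], [1, 1]]

Answer: [[1, 5], [1, 1]]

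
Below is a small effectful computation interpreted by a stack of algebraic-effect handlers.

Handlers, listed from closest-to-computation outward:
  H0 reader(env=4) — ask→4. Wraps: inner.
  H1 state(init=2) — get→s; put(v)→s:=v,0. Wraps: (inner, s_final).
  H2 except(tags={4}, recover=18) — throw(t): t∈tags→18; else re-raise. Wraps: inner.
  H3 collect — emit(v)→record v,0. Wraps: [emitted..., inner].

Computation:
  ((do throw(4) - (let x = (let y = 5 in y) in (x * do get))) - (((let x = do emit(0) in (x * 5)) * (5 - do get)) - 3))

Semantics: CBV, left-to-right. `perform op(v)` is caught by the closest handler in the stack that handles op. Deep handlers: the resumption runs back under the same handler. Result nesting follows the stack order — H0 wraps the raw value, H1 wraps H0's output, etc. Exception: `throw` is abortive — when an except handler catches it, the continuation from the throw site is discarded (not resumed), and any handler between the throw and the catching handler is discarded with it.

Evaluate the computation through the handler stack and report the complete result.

Answer: [18]

Evaluation trace:
throw(4) @ H2 caught ⇒ 18
H3 returns [18]
= [18]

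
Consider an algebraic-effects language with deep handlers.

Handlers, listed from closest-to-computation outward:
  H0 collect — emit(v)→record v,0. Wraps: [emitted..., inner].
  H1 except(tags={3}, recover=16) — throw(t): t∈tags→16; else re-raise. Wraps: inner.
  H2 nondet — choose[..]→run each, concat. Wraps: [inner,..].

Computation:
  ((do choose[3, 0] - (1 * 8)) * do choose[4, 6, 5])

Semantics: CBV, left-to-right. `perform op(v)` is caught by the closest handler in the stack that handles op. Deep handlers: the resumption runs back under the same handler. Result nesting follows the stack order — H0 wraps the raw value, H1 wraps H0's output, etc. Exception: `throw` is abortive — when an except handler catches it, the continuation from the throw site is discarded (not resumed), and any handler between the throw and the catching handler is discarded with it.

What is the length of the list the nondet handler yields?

Working:
choose[3, 0] @ H2
  branch[0] choose=3:
    choose[4, 6, 5] @ H2
      branch[0] choose=4:
        H0 returns [-20]
        H1 returns [-20]
        H2 returns [[-20]]
      branch[1] choose=6:
        H0 returns [-30]
        H1 returns [-30]
        H2 returns [[-30]]
      branch[2] choose=5:
        H0 returns [-25]
        H1 returns [-25]
        H2 returns [[-25]]
  branch[1] choose=0:
    choose[4, 6, 5] @ H2
      branch[0] choose=4:
        H0 returns [-32]
        H1 returns [-32]
        H2 returns [[-32]]
      branch[1] choose=6:
        H0 returns [-48]
        H1 returns [-48]
        H2 returns [[-48]]
      branch[2] choose=5:
        H0 returns [-40]
        H1 returns [-40]
        H2 returns [[-40]]
= [[-20], [-30], [-25], [-32], [-48], [-40]]

Answer: 6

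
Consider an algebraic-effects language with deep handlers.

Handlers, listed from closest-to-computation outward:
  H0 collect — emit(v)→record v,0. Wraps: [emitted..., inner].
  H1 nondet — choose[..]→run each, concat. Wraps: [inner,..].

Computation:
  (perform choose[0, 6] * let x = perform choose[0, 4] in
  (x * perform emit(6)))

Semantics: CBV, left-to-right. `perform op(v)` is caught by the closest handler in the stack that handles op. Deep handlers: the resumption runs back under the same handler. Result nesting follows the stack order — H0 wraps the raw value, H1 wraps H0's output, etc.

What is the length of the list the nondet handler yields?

Evaluation trace:
choose[0, 6] @ H1
  branch[0] choose=0:
    choose[0, 4] @ H1
      branch[0] choose=0:
        emit(6) @ H0 ⇒ out+=6
        H0 returns [6, 0]
        H1 returns [[6, 0]]
      branch[1] choose=4:
        emit(6) @ H0 ⇒ out+=6
        H0 returns [6, 0]
        H1 returns [[6, 0]]
  branch[1] choose=6:
    choose[0, 4] @ H1
      branch[0] choose=0:
        emit(6) @ H0 ⇒ out+=6
        H0 returns [6, 0]
        H1 returns [[6, 0]]
      branch[1] choose=4:
        emit(6) @ H0 ⇒ out+=6
        H0 returns [6, 0]
        H1 returns [[6, 0]]
= [[6, 0], [6, 0], [6, 0], [6, 0]]

Answer: 4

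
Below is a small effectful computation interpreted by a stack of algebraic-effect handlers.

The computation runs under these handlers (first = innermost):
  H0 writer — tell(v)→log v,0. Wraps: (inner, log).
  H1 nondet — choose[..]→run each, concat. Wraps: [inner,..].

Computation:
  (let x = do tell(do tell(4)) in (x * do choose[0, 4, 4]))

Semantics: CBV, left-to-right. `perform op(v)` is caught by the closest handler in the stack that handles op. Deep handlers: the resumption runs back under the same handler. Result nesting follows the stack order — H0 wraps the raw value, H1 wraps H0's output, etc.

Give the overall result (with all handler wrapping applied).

Answer: [(0, (4, 0)), (0, (4, 0)), (0, (4, 0))]

Evaluation trace:
tell(4) @ H0 ⇒ log+=4
tell(0) @ H0 ⇒ log+=0
choose[0, 4, 4] @ H1
  branch[0] choose=0:
    H0 returns (0, (4, 0))
    H1 returns [(0, (4, 0))]
  branch[1] choose=4:
    H0 returns (0, (4, 0))
    H1 returns [(0, (4, 0))]
  branch[2] choose=4:
    H0 returns (0, (4, 0))
    H1 returns [(0, (4, 0))]
= [(0, (4, 0)), (0, (4, 0)), (0, (4, 0))]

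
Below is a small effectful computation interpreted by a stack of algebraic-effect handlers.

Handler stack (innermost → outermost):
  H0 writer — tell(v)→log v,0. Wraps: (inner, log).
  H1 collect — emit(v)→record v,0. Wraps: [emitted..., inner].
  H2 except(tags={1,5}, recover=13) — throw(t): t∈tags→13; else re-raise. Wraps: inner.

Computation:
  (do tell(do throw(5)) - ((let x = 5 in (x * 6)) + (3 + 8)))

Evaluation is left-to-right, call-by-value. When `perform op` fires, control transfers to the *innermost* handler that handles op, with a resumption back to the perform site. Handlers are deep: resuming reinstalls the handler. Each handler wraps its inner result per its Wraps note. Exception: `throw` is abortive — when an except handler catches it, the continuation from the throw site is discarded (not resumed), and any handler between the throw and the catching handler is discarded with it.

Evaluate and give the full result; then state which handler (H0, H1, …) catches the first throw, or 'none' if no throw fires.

Working:
throw(5) @ H2 caught ⇒ 13
= 13

Answer: 13 ; first throw caught by: H2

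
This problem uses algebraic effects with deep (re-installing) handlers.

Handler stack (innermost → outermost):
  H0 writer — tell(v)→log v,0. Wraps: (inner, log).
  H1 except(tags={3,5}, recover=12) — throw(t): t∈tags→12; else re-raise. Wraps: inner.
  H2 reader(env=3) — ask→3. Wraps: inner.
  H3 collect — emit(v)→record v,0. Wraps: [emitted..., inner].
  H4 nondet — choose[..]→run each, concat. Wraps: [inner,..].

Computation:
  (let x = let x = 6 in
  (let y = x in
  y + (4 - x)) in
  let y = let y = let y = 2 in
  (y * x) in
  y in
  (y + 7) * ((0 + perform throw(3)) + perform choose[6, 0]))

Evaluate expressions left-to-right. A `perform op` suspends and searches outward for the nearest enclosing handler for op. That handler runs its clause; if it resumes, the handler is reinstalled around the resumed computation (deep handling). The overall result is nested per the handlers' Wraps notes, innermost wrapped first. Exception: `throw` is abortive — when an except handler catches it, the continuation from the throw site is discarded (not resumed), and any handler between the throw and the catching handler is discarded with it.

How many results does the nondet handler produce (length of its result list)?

Working:
throw(3) @ H1 caught ⇒ 12
H2 returns 12
H3 returns [12]
H4 returns [[12]]
= [[12]]

Answer: 1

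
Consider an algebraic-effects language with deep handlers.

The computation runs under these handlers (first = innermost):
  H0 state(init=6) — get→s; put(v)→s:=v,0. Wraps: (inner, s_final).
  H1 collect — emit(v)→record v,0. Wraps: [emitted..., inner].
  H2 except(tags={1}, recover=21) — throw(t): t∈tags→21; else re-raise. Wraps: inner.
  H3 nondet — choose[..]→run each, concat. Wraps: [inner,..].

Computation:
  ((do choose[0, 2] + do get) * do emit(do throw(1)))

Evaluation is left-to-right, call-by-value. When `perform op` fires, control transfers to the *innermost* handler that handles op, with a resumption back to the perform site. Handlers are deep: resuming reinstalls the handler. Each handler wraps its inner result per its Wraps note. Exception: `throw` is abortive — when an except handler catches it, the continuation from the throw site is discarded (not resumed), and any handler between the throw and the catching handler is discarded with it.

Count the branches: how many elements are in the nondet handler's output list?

Answer: 2

Working:
choose[0, 2] @ H3
  branch[0] choose=0:
    get @ H0 ⇒ 6
    throw(1) @ H2 caught ⇒ 21
    H3 returns [21]
  branch[1] choose=2:
    get @ H0 ⇒ 6
    throw(1) @ H2 caught ⇒ 21
    H3 returns [21]
= [21, 21]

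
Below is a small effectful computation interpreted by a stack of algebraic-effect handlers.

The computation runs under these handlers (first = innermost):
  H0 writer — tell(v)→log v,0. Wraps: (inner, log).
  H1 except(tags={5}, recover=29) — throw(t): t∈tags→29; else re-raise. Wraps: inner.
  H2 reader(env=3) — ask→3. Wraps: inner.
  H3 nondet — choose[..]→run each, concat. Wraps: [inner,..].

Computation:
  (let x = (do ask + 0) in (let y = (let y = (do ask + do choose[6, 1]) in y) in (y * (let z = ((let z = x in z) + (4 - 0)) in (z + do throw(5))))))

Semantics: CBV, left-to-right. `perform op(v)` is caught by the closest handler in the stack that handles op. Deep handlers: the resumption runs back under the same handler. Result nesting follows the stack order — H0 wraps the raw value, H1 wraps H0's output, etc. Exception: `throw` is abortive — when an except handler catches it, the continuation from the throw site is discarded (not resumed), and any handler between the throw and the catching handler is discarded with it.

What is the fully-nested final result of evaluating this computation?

Answer: [29, 29]

Evaluation trace:
ask @ H2 ⇒ 3
ask @ H2 ⇒ 3
choose[6, 1] @ H3
  branch[0] choose=6:
    throw(5) @ H1 caught ⇒ 29
    H2 returns 29
    H3 returns [29]
  branch[1] choose=1:
    throw(5) @ H1 caught ⇒ 29
    H2 returns 29
    H3 returns [29]
= [29, 29]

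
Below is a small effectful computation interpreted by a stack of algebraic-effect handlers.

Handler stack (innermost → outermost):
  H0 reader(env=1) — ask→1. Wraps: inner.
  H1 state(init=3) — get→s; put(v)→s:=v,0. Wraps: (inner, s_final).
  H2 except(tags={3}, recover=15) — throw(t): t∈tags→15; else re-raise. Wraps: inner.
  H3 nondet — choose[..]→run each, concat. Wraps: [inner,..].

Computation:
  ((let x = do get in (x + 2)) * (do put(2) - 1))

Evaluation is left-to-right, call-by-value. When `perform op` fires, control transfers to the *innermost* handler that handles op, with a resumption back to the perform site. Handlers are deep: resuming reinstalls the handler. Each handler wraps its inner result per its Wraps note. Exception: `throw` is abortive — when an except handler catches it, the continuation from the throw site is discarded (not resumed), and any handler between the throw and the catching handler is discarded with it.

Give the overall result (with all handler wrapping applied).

Answer: [(-5, 2)]

Evaluation trace:
get @ H1 ⇒ 3
put(2) @ H1 ⇒ s:=2
H0 returns -5
H1 returns (-5, 2)
H2 returns (-5, 2)
H3 returns [(-5, 2)]
= [(-5, 2)]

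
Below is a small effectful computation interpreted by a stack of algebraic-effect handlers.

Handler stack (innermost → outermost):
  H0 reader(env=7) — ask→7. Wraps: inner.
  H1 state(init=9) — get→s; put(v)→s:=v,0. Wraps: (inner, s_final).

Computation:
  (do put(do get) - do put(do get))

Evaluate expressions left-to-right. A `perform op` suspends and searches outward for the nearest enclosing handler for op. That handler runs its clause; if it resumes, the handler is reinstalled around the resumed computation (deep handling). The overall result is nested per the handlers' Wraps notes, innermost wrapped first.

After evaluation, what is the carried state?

Evaluation trace:
get @ H1 ⇒ 9
put(9) @ H1 ⇒ s:=9
get @ H1 ⇒ 9
put(9) @ H1 ⇒ s:=9
H0 returns 0
H1 returns (0, 9)
= (0, 9)

Answer: 9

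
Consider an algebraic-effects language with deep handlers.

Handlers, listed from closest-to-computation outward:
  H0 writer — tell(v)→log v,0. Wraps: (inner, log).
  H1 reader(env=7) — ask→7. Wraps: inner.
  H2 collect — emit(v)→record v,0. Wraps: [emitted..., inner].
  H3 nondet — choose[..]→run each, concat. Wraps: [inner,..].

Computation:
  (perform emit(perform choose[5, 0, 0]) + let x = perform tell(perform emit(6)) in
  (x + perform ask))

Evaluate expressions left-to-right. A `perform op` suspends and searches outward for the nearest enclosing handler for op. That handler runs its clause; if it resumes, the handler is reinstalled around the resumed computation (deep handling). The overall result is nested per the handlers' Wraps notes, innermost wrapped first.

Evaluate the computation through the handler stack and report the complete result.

Answer: [[5, 6, (7, (0))], [0, 6, (7, (0))], [0, 6, (7, (0))]]

Working:
choose[5, 0, 0] @ H3
  branch[0] choose=5:
    emit(5) @ H2 ⇒ out+=5
    emit(6) @ H2 ⇒ out+=6
    tell(0) @ H0 ⇒ log+=0
    ask @ H1 ⇒ 7
    H0 returns (7, (0))
    H1 returns (7, (0))
    H2 returns [5, 6, (7, (0))]
    H3 returns [[5, 6, (7, (0))]]
  branch[1] choose=0:
    emit(0) @ H2 ⇒ out+=0
    emit(6) @ H2 ⇒ out+=6
    tell(0) @ H0 ⇒ log+=0
    ask @ H1 ⇒ 7
    H0 returns (7, (0))
    H1 returns (7, (0))
    H2 returns [0, 6, (7, (0))]
    H3 returns [[0, 6, (7, (0))]]
  branch[2] choose=0:
    emit(0) @ H2 ⇒ out+=0
    emit(6) @ H2 ⇒ out+=6
    tell(0) @ H0 ⇒ log+=0
    ask @ H1 ⇒ 7
    H0 returns (7, (0))
    H1 returns (7, (0))
    H2 returns [0, 6, (7, (0))]
    H3 returns [[0, 6, (7, (0))]]
= [[5, 6, (7, (0))], [0, 6, (7, (0))], [0, 6, (7, (0))]]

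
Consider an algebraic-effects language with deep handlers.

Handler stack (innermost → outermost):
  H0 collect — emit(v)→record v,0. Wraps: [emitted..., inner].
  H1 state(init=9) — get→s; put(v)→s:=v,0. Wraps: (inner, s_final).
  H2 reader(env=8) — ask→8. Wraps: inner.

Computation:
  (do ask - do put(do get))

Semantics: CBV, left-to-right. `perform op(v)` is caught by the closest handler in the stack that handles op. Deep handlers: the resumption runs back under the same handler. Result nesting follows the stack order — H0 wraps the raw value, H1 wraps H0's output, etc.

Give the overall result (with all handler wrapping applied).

Answer: ([8], 9)

Working:
ask @ H2 ⇒ 8
get @ H1 ⇒ 9
put(9) @ H1 ⇒ s:=9
H0 returns [8]
H1 returns ([8], 9)
H2 returns ([8], 9)
= ([8], 9)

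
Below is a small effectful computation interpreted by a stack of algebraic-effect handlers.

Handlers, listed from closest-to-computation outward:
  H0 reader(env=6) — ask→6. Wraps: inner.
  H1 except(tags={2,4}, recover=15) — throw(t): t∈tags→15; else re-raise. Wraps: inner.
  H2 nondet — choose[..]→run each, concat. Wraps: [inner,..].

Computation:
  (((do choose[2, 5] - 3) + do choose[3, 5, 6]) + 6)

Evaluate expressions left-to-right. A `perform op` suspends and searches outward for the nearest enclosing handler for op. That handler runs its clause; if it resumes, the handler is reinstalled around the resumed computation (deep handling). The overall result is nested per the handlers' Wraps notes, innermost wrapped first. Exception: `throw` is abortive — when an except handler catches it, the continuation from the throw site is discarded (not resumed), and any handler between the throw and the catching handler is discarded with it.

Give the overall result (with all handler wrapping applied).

Evaluation trace:
choose[2, 5] @ H2
  branch[0] choose=2:
    choose[3, 5, 6] @ H2
      branch[0] choose=3:
        H0 returns 8
        H1 returns 8
        H2 returns [8]
      branch[1] choose=5:
        H0 returns 10
        H1 returns 10
        H2 returns [10]
      branch[2] choose=6:
        H0 returns 11
        H1 returns 11
        H2 returns [11]
  branch[1] choose=5:
    choose[3, 5, 6] @ H2
      branch[0] choose=3:
        H0 returns 11
        H1 returns 11
        H2 returns [11]
      branch[1] choose=5:
        H0 returns 13
        H1 returns 13
        H2 returns [13]
      branch[2] choose=6:
        H0 returns 14
        H1 returns 14
        H2 returns [14]
= [8, 10, 11, 11, 13, 14]

Answer: [8, 10, 11, 11, 13, 14]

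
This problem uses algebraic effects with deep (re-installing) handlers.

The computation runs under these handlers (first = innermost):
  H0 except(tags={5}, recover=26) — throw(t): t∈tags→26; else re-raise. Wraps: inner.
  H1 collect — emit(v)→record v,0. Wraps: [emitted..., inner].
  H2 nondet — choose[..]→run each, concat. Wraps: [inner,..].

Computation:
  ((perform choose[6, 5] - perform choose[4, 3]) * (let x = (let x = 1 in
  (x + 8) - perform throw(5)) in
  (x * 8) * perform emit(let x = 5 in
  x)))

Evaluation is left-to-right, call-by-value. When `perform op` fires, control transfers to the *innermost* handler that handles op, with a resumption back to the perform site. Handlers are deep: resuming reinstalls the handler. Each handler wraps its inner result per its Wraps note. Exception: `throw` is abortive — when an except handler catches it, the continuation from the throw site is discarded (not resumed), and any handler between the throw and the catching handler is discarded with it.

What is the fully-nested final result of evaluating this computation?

Step-by-step:
choose[6, 5] @ H2
  branch[0] choose=6:
    choose[4, 3] @ H2
      branch[0] choose=4:
        throw(5) @ H0 caught ⇒ 26
        H1 returns [26]
        H2 returns [[26]]
      branch[1] choose=3:
        throw(5) @ H0 caught ⇒ 26
        H1 returns [26]
        H2 returns [[26]]
  branch[1] choose=5:
    choose[4, 3] @ H2
      branch[0] choose=4:
        throw(5) @ H0 caught ⇒ 26
        H1 returns [26]
        H2 returns [[26]]
      branch[1] choose=3:
        throw(5) @ H0 caught ⇒ 26
        H1 returns [26]
        H2 returns [[26]]
= [[26], [26], [26], [26]]

Answer: [[26], [26], [26], [26]]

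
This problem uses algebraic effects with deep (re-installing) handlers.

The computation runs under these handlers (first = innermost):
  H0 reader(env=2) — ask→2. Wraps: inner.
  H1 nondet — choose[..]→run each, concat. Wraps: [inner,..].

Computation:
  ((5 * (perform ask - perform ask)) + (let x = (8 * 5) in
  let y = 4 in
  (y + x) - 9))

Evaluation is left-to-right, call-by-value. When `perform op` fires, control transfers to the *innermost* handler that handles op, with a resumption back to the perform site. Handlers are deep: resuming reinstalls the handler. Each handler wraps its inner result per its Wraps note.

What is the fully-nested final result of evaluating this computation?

Answer: [35]

Working:
ask @ H0 ⇒ 2
ask @ H0 ⇒ 2
H0 returns 35
H1 returns [35]
= [35]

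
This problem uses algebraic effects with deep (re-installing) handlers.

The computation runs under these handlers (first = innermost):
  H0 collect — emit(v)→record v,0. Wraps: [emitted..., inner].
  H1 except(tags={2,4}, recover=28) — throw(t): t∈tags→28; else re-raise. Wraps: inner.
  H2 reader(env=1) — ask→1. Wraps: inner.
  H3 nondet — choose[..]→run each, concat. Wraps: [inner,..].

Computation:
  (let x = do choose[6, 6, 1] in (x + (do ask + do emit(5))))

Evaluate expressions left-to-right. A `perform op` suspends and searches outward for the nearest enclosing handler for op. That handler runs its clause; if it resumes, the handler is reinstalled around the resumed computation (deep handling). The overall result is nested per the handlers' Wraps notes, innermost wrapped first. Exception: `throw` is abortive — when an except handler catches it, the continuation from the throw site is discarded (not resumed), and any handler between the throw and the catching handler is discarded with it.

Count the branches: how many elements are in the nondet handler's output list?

Evaluation trace:
choose[6, 6, 1] @ H3
  branch[0] choose=6:
    ask @ H2 ⇒ 1
    emit(5) @ H0 ⇒ out+=5
    H0 returns [5, 7]
    H1 returns [5, 7]
    H2 returns [5, 7]
    H3 returns [[5, 7]]
  branch[1] choose=6:
    ask @ H2 ⇒ 1
    emit(5) @ H0 ⇒ out+=5
    H0 returns [5, 7]
    H1 returns [5, 7]
    H2 returns [5, 7]
    H3 returns [[5, 7]]
  branch[2] choose=1:
    ask @ H2 ⇒ 1
    emit(5) @ H0 ⇒ out+=5
    H0 returns [5, 2]
    H1 returns [5, 2]
    H2 returns [5, 2]
    H3 returns [[5, 2]]
= [[5, 7], [5, 7], [5, 2]]

Answer: 3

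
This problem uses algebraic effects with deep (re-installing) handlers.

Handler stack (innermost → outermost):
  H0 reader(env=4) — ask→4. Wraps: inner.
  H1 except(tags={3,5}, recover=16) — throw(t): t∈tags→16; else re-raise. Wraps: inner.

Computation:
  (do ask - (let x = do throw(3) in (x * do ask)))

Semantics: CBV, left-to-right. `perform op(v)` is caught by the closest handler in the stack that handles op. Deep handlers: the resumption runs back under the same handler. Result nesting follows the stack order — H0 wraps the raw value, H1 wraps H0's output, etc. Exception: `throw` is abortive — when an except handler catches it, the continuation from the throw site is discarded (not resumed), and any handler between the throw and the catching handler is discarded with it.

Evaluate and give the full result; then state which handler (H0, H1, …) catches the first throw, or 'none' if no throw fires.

Evaluation trace:
ask @ H0 ⇒ 4
throw(3) @ H1 caught ⇒ 16
= 16

Answer: 16 ; first throw caught by: H1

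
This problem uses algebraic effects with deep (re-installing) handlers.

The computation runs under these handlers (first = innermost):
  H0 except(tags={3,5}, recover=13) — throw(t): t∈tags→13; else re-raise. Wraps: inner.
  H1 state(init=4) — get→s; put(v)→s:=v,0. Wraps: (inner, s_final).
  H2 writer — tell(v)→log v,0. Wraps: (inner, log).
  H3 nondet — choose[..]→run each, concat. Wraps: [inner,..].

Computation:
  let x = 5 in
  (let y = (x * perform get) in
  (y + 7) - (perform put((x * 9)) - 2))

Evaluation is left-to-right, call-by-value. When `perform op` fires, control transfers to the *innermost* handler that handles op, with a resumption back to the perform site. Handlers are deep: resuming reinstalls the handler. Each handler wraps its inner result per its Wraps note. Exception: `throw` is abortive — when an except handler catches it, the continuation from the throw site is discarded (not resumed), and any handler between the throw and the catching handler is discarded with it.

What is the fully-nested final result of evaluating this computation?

Answer: [((29, 45), ())]

Working:
get @ H1 ⇒ 4
put(45) @ H1 ⇒ s:=45
H0 returns 29
H1 returns (29, 45)
H2 returns ((29, 45), ())
H3 returns [((29, 45), ())]
= [((29, 45), ())]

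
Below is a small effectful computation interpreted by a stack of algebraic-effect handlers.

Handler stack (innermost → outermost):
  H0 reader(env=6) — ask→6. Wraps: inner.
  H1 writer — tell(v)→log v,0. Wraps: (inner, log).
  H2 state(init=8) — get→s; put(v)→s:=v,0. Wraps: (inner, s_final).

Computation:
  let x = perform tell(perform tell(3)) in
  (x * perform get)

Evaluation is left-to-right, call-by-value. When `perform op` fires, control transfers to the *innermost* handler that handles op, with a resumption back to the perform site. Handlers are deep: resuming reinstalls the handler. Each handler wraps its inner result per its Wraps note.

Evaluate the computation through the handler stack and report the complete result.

Answer: ((0, (3, 0)), 8)

Evaluation trace:
tell(3) @ H1 ⇒ log+=3
tell(0) @ H1 ⇒ log+=0
get @ H2 ⇒ 8
H0 returns 0
H1 returns (0, (3, 0))
H2 returns ((0, (3, 0)), 8)
= ((0, (3, 0)), 8)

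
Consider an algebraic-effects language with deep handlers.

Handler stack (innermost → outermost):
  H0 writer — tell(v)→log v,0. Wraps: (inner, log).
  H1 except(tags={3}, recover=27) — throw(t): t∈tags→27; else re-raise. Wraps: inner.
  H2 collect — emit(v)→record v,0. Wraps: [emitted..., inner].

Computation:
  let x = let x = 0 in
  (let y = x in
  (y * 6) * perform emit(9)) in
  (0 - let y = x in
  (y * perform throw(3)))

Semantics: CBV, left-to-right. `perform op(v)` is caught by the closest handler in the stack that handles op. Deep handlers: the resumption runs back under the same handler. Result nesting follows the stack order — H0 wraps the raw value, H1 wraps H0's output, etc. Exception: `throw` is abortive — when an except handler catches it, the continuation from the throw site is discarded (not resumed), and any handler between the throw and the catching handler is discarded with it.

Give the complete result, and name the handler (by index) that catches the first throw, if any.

Step-by-step:
emit(9) @ H2 ⇒ out+=9
throw(3) @ H1 caught ⇒ 27
H2 returns [9, 27]
= [9, 27]

Answer: [9, 27] ; first throw caught by: H1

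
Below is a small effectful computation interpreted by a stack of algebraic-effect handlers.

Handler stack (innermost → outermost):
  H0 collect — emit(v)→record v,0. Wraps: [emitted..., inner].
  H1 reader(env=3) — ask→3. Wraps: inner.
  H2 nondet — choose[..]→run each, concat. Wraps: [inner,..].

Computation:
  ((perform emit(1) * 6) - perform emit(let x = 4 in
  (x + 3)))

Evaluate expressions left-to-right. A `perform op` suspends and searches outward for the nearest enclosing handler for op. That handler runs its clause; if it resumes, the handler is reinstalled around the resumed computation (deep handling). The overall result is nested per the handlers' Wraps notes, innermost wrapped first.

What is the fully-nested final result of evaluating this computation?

Evaluation trace:
emit(1) @ H0 ⇒ out+=1
emit(7) @ H0 ⇒ out+=7
H0 returns [1, 7, 0]
H1 returns [1, 7, 0]
H2 returns [[1, 7, 0]]
= [[1, 7, 0]]

Answer: [[1, 7, 0]]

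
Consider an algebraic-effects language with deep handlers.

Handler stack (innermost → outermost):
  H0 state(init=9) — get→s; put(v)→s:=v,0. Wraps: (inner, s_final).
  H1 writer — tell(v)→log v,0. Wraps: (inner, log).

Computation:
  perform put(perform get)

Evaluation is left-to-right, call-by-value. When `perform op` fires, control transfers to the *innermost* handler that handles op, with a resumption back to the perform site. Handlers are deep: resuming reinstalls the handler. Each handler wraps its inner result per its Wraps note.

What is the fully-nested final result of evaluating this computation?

Working:
get @ H0 ⇒ 9
put(9) @ H0 ⇒ s:=9
H0 returns (0, 9)
H1 returns ((0, 9), ())
= ((0, 9), ())

Answer: ((0, 9), ())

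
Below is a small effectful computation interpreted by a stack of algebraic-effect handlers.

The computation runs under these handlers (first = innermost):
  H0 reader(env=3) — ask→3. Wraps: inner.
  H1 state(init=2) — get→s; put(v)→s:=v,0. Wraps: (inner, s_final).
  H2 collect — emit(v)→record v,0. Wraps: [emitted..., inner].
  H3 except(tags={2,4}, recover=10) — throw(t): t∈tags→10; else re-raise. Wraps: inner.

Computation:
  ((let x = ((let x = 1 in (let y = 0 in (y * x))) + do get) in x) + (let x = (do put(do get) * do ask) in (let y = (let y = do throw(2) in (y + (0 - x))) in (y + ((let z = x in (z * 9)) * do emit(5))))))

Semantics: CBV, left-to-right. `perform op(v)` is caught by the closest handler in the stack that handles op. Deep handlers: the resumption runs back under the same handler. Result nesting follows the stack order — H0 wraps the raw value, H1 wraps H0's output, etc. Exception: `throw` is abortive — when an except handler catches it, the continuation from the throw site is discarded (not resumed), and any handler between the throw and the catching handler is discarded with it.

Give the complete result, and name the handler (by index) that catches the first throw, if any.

Working:
get @ H1 ⇒ 2
get @ H1 ⇒ 2
put(2) @ H1 ⇒ s:=2
ask @ H0 ⇒ 3
throw(2) @ H3 caught ⇒ 10
= 10

Answer: 10 ; first throw caught by: H3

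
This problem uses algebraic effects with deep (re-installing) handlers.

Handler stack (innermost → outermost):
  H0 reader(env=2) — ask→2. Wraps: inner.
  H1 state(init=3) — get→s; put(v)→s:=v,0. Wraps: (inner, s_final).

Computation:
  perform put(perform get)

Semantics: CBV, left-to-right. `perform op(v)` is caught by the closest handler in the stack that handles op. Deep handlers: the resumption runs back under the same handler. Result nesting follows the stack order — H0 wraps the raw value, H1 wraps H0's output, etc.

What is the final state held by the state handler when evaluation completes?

Answer: 3

Step-by-step:
get @ H1 ⇒ 3
put(3) @ H1 ⇒ s:=3
H0 returns 0
H1 returns (0, 3)
= (0, 3)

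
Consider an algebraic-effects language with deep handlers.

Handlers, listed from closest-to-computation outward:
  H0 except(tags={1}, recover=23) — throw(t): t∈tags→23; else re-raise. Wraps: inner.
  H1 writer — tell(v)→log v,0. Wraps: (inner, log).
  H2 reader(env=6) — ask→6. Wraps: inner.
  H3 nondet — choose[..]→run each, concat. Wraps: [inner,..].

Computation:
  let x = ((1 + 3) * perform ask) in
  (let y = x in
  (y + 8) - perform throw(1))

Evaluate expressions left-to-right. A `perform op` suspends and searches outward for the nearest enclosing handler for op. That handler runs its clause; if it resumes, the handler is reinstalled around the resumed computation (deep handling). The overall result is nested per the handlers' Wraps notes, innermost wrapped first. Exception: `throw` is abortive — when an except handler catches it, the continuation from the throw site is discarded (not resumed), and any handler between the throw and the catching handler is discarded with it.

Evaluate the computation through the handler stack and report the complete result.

Evaluation trace:
ask @ H2 ⇒ 6
throw(1) @ H0 caught ⇒ 23
H1 returns (23, ())
H2 returns (23, ())
H3 returns [(23, ())]
= [(23, ())]

Answer: [(23, ())]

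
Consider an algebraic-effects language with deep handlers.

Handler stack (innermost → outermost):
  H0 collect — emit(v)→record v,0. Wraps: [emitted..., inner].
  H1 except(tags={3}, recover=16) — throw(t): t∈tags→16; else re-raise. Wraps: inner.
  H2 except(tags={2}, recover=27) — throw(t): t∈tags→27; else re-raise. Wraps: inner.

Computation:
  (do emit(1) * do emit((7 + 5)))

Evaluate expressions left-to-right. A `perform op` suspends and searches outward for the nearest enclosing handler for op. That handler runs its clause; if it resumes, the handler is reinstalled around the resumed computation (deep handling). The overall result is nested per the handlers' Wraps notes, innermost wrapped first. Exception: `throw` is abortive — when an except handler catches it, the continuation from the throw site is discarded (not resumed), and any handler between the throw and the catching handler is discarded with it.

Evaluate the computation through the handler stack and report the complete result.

Working:
emit(1) @ H0 ⇒ out+=1
emit(12) @ H0 ⇒ out+=12
H0 returns [1, 12, 0]
H1 returns [1, 12, 0]
H2 returns [1, 12, 0]
= [1, 12, 0]

Answer: [1, 12, 0]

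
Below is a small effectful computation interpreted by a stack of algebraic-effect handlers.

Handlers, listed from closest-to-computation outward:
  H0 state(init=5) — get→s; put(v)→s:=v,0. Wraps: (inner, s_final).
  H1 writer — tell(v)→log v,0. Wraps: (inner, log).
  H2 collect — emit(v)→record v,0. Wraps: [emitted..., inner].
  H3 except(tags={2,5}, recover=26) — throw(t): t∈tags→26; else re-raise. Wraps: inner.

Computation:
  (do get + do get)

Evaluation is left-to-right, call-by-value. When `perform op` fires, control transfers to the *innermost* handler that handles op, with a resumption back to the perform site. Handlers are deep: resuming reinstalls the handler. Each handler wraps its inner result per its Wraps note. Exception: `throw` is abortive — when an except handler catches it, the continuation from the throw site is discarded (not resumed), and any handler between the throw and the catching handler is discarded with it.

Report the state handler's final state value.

Answer: 5

Evaluation trace:
get @ H0 ⇒ 5
get @ H0 ⇒ 5
H0 returns (10, 5)
H1 returns ((10, 5), ())
H2 returns [((10, 5), ())]
H3 returns [((10, 5), ())]
= [((10, 5), ())]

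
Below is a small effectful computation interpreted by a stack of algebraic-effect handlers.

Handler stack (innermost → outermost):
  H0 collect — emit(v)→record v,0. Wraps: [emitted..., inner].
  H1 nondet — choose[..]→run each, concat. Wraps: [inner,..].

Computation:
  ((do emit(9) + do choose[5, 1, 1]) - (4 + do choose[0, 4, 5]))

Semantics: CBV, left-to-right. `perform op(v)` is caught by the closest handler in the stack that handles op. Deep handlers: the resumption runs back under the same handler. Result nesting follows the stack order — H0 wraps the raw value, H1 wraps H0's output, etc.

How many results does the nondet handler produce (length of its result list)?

Answer: 9

Evaluation trace:
emit(9) @ H0 ⇒ out+=9
choose[5, 1, 1] @ H1
  branch[0] choose=5:
    choose[0, 4, 5] @ H1
      branch[0] choose=0:
        H0 returns [9, 1]
        H1 returns [[9, 1]]
      branch[1] choose=4:
        H0 returns [9, -3]
        H1 returns [[9, -3]]
      branch[2] choose=5:
        H0 returns [9, -4]
        H1 returns [[9, -4]]
  branch[1] choose=1:
    choose[0, 4, 5] @ H1
      branch[0] choose=0:
        H0 returns [9, -3]
        H1 returns [[9, -3]]
      branch[1] choose=4:
        H0 returns [9, -7]
        H1 returns [[9, -7]]
      branch[2] choose=5:
        H0 returns [9, -8]
        H1 returns [[9, -8]]
  branch[2] choose=1:
    choose[0, 4, 5] @ H1
      branch[0] choose=0:
        H0 returns [9, -3]
        H1 returns [[9, -3]]
      branch[1] choose=4:
        H0 returns [9, -7]
        H1 returns [[9, -7]]
      branch[2] choose=5:
        H0 returns [9, -8]
        H1 returns [[9, -8]]
= [[9, 1], [9, -3], [9, -4], [9, -3], [9, -7], [9, -8], [9, -3], [9, -7], [9, -8]]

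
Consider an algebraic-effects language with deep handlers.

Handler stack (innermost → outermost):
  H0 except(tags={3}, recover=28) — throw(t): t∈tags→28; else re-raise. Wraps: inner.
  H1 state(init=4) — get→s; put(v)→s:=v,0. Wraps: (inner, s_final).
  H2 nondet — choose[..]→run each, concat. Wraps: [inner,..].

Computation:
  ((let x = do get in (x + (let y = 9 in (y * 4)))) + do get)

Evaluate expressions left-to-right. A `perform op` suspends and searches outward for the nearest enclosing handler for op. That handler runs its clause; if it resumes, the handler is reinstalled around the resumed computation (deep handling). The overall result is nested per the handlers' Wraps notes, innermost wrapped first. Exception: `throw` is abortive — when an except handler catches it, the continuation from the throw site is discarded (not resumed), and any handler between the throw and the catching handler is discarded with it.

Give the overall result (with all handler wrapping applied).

Working:
get @ H1 ⇒ 4
get @ H1 ⇒ 4
H0 returns 44
H1 returns (44, 4)
H2 returns [(44, 4)]
= [(44, 4)]

Answer: [(44, 4)]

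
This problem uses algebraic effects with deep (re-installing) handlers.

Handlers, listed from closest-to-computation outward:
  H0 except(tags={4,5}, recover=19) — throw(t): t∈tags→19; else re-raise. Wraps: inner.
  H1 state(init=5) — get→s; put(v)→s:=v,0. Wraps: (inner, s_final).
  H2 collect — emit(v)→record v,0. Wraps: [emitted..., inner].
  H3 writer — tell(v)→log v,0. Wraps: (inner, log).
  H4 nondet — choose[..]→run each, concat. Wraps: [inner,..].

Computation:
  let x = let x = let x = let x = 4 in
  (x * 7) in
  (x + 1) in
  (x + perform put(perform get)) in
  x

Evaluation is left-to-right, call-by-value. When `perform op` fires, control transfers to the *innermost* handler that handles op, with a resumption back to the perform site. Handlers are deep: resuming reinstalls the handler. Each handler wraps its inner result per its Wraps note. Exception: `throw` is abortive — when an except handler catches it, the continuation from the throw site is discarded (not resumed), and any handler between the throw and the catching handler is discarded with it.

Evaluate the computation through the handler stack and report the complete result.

Evaluation trace:
get @ H1 ⇒ 5
put(5) @ H1 ⇒ s:=5
H0 returns 29
H1 returns (29, 5)
H2 returns [(29, 5)]
H3 returns ([(29, 5)], ())
H4 returns [([(29, 5)], ())]
= [([(29, 5)], ())]

Answer: [([(29, 5)], ())]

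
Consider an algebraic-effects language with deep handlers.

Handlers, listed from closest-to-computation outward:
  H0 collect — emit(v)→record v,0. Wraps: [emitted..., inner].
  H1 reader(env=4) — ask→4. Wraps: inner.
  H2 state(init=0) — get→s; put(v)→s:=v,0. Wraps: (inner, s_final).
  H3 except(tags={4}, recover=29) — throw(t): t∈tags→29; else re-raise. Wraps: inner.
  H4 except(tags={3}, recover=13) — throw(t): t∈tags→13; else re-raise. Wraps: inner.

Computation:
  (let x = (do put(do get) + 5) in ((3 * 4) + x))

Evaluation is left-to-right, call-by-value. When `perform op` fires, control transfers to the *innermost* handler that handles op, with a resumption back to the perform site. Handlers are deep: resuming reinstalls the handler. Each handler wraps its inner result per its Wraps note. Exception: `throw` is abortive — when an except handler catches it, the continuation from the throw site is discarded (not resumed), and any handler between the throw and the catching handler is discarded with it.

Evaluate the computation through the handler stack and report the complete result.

Working:
get @ H2 ⇒ 0
put(0) @ H2 ⇒ s:=0
H0 returns [17]
H1 returns [17]
H2 returns ([17], 0)
H3 returns ([17], 0)
H4 returns ([17], 0)
= ([17], 0)

Answer: ([17], 0)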